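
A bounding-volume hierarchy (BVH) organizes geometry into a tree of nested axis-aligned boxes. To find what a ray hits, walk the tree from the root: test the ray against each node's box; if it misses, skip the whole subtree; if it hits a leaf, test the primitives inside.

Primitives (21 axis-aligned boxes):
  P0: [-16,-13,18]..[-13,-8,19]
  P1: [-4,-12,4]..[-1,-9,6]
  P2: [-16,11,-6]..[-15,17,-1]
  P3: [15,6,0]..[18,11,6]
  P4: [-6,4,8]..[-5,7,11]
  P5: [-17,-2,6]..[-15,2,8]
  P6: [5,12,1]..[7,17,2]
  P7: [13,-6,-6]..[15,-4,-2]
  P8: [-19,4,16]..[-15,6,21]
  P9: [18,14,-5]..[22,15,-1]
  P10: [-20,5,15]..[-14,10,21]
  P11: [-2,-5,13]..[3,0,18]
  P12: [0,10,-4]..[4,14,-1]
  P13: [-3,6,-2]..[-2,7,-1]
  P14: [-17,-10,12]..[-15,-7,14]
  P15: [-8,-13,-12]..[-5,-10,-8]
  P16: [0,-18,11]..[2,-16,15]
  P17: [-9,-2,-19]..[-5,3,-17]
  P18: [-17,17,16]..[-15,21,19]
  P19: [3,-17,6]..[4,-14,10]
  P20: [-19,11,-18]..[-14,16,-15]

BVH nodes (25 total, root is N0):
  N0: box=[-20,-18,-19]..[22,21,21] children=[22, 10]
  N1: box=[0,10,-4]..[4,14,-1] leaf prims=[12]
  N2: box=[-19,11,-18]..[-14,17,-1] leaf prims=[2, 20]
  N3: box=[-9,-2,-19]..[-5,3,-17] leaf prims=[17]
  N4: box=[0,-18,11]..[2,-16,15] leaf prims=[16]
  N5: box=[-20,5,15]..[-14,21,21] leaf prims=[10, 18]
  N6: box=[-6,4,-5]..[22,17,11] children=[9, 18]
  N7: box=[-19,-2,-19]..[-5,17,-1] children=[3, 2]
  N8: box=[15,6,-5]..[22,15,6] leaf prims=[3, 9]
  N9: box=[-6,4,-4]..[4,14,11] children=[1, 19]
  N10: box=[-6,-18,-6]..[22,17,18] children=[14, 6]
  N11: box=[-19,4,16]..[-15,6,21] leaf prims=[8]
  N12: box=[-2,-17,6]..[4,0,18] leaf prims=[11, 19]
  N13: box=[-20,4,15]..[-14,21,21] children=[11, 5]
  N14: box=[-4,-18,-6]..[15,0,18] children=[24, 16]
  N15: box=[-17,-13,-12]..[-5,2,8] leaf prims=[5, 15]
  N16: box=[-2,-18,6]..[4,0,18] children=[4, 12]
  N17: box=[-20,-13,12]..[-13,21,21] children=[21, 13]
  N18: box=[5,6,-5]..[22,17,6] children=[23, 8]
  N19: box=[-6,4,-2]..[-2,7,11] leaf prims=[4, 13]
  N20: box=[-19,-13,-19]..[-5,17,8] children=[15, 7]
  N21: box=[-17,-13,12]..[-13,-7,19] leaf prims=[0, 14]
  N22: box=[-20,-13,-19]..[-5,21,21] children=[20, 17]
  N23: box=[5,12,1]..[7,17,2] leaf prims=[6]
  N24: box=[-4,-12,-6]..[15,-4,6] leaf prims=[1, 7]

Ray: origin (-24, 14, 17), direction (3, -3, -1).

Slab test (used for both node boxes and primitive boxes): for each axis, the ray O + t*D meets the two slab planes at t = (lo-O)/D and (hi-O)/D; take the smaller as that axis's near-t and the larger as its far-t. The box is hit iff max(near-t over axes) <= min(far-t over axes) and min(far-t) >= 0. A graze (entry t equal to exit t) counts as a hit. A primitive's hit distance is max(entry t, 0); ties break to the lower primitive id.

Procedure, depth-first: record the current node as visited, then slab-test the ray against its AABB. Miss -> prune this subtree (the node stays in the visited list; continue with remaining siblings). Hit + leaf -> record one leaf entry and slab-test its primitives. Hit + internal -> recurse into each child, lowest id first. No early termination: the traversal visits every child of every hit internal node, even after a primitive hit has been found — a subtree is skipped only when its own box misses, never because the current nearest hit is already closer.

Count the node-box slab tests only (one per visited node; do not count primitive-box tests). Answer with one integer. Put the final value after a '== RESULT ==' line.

Traverse from the root:
N0 x:[4/3,46/3] y:[-7/3,32/3] z:[-4,36] -> hit [4/3,32/3], descend [10, 22]
  N10 x:[6,46/3] y:[-1,32/3] z:[-1,23] -> hit [6,32/3], descend [6, 14]
    N6 x:[6,46/3] y:[-1,10/3] z:[6,22] -> miss, prune
    N14 x:[20/3,13] y:[14/3,32/3] z:[-1,23] -> hit [20/3,32/3], descend [16, 24]
      N16 x:[22/3,28/3] y:[14/3,32/3] z:[-1,11] -> hit [22/3,28/3], descend [4, 12]
        N4 x:[8,26/3] y:[10,32/3] z:[2,6] -> miss, prune
        N12 x:[22/3,28/3] y:[14/3,31/3] z:[-1,11] -> hit [22/3,28/3] leaf, test {P11(miss), P19@t=28/3}
      N24 x:[20/3,13] y:[6,26/3] z:[11,23] -> miss, prune
  N22 x:[4/3,19/3] y:[-7/3,9] z:[-4,36] -> hit [4/3,19/3], descend [17, 20]
    N17 x:[4/3,11/3] y:[-7/3,9] z:[-4,5] -> hit [4/3,11/3], descend [13, 21]
      N13 x:[4/3,10/3] y:[-7/3,10/3] z:[-4,2] -> hit [4/3,2], descend [5, 11]
        N5 x:[4/3,10/3] y:[-7/3,3] z:[-4,2] -> hit [4/3,2] leaf, test {P10@t=4/3, P18(miss)}
        N11 x:[5/3,3] y:[8/3,10/3] z:[-4,1] -> miss, prune
      N21 x:[7/3,11/3] y:[7,9] z:[-2,5] -> miss, prune
    N20 x:[5/3,19/3] y:[-1,9] z:[9,36] -> miss, prune

Visited [0, 10, 6, 14, 16, 4, 12, 24, 22, 17, 13, 5, 11, 21, 20]. Tests: 15 box, 2 leaf. Nearest: P10.

== RESULT ==
15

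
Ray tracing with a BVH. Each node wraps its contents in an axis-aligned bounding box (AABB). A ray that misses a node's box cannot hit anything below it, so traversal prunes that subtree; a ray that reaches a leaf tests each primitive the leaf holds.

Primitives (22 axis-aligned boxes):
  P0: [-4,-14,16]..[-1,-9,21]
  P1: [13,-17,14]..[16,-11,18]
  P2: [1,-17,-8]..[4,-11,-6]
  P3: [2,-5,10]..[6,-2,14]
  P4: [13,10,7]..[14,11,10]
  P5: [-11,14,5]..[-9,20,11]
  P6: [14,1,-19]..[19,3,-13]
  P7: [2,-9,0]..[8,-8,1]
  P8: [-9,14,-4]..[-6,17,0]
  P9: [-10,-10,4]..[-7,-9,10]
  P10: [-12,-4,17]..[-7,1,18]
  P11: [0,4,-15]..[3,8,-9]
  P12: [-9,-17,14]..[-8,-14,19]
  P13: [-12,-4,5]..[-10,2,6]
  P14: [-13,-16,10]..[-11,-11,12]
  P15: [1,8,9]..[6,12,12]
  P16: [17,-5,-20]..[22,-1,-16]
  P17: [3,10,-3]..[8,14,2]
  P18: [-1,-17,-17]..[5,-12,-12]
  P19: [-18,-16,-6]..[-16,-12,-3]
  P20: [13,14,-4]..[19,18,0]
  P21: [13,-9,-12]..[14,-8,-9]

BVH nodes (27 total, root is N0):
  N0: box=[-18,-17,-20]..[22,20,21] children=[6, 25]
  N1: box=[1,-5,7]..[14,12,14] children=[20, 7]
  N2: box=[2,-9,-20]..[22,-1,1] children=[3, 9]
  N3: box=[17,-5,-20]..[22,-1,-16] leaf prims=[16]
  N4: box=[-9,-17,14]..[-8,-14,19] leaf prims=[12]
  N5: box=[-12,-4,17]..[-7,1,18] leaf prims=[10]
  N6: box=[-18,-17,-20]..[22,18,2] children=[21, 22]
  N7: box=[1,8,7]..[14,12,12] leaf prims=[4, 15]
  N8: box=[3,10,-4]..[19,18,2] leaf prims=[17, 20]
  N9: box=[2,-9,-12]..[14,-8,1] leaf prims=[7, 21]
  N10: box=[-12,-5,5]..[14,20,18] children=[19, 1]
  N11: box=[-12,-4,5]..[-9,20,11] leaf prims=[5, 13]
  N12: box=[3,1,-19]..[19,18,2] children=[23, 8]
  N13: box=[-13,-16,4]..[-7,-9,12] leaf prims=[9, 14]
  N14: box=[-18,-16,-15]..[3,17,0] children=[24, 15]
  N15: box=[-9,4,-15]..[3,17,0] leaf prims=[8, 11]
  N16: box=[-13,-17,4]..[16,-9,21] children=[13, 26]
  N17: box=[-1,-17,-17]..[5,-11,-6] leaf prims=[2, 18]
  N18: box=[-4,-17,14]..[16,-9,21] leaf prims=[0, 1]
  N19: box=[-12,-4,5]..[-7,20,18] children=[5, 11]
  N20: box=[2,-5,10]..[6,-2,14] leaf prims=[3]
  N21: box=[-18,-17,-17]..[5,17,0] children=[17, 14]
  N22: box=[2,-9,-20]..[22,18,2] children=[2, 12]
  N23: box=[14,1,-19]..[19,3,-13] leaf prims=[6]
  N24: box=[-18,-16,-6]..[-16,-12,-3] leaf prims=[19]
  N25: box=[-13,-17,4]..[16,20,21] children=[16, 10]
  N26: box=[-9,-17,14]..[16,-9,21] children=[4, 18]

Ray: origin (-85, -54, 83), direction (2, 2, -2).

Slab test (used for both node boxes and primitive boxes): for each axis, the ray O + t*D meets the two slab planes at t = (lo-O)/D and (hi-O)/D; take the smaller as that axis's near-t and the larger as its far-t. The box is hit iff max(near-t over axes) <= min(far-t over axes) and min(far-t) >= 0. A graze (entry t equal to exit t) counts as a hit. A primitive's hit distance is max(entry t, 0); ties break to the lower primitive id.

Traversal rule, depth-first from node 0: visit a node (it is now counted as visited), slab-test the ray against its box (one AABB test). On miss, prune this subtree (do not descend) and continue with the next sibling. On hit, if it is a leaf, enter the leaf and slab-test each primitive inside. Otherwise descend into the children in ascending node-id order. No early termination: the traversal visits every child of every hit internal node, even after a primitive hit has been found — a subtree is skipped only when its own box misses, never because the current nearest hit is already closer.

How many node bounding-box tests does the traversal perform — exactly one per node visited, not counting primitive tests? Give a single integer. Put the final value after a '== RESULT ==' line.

Trace the traversal:
N0 x:[67/2,107/2] y:[37/2,37] z:[31,103/2] -> hit [67/2,37], descend [6, 25]
  N6 x:[67/2,107/2] y:[37/2,36] z:[81/2,103/2] -> miss, prune
  N25 x:[36,101/2] y:[37/2,37] z:[31,79/2] -> hit [36,37], descend [10, 16]
    N10 x:[73/2,99/2] y:[49/2,37] z:[65/2,39] -> hit [73/2,37], descend [1, 19]
      N1 x:[43,99/2] y:[49/2,33] z:[69/2,38] -> miss, prune
      N19 x:[73/2,39] y:[25,37] z:[65/2,39] -> hit [73/2,37], descend [5, 11]
        N5 x:[73/2,39] y:[25,55/2] z:[65/2,33] -> miss, prune
        N11 x:[73/2,38] y:[25,37] z:[36,39] -> hit [73/2,37] leaf, test {P5@t=37, P13(miss)}
    N16 x:[36,101/2] y:[37/2,45/2] z:[31,79/2] -> miss, prune

Visited [0, 6, 25, 10, 1, 19, 5, 11, 16]. Tests: 9 box, 1 leaf. Nearest: P5.

== RESULT ==
9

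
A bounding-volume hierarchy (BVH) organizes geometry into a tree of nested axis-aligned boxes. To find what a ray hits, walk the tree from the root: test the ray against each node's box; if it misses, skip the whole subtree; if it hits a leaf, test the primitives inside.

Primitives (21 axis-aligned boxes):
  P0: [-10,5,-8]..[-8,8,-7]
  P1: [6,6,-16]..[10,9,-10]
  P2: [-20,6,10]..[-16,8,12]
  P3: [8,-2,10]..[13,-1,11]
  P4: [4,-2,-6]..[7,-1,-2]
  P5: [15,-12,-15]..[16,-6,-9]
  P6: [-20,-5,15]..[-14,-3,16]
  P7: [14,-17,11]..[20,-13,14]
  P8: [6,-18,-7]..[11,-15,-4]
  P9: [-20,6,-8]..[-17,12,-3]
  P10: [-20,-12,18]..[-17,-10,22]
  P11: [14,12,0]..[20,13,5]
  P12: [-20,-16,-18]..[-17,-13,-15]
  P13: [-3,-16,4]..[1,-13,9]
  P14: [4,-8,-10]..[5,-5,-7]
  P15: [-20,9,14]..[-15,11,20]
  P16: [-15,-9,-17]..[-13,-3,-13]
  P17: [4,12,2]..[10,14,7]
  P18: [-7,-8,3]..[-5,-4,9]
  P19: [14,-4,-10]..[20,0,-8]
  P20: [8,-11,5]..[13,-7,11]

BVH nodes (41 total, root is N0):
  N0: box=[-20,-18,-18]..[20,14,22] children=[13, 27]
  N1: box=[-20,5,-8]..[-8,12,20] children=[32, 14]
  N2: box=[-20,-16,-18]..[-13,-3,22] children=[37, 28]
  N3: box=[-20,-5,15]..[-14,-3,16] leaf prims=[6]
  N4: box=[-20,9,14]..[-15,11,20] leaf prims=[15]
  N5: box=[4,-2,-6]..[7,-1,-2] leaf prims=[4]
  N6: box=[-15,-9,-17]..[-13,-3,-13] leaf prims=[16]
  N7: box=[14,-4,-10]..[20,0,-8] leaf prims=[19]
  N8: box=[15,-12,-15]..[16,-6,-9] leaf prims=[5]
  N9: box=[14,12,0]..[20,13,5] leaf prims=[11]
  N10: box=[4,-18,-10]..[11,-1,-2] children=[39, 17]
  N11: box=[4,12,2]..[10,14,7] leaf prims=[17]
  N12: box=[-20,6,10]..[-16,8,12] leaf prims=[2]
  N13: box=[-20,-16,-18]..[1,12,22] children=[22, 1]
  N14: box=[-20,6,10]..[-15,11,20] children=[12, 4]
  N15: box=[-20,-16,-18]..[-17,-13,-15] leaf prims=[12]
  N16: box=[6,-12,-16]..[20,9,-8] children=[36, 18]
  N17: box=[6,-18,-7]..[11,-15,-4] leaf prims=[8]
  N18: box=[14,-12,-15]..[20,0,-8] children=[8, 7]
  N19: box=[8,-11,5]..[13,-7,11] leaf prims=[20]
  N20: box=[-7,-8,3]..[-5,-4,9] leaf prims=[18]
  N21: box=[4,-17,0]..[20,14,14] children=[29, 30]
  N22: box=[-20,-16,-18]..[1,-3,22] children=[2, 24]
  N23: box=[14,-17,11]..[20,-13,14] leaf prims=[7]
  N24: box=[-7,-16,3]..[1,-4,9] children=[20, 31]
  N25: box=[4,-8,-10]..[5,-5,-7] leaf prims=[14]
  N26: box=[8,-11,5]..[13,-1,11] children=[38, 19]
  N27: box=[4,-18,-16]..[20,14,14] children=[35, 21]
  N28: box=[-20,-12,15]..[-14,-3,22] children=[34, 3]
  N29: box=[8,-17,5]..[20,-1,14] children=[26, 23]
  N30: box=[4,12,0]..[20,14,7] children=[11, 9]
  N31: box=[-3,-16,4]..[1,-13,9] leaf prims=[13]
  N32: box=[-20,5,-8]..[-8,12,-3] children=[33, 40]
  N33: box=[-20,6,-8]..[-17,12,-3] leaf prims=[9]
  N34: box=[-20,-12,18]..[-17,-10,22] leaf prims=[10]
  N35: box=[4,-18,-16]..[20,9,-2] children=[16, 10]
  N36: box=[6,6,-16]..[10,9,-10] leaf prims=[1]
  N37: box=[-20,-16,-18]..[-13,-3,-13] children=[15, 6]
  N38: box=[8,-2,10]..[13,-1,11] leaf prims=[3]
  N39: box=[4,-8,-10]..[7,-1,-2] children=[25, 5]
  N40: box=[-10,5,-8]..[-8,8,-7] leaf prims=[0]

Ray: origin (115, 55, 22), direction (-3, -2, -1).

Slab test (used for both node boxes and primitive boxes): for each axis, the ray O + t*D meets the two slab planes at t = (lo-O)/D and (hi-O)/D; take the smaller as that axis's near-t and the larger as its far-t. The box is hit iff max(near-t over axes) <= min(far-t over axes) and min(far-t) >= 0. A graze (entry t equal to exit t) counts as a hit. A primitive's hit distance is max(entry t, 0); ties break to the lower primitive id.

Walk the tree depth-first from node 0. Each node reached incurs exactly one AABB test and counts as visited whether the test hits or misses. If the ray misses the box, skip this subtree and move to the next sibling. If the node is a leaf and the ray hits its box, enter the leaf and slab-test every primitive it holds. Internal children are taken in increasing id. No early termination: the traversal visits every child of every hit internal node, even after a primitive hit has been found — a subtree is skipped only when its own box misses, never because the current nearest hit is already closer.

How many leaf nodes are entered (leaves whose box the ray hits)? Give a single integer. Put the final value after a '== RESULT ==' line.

Traverse from the root:
N0 x:[95/3,45] y:[41/2,73/2] z:[0,40] -> hit [95/3,73/2], descend [13, 27]
  N13 x:[38,45] y:[43/2,71/2] z:[0,40] -> miss, prune
  N27 x:[95/3,37] y:[41/2,73/2] z:[8,38] -> hit [95/3,73/2], descend [21, 35]
    N21 x:[95/3,37] y:[41/2,36] z:[8,22] -> miss, prune
    N35 x:[95/3,37] y:[23,73/2] z:[24,38] -> hit [95/3,73/2], descend [10, 16]
      N10 x:[104/3,37] y:[28,73/2] z:[24,32] -> miss, prune
      N16 x:[95/3,109/3] y:[23,67/2] z:[30,38] -> hit [95/3,67/2], descend [18, 36]
        N18 x:[95/3,101/3] y:[55/2,67/2] z:[30,37] -> hit [95/3,67/2], descend [7, 8]
          N7 x:[95/3,101/3] y:[55/2,59/2] z:[30,32] -> miss, prune
          N8 x:[33,100/3] y:[61/2,67/2] z:[31,37] -> hit [33,100/3] leaf, test {P5@t=33}
        N36 x:[35,109/3] y:[23,49/2] z:[32,38] -> miss, prune

Summary -> nodes [0, 13, 27, 21, 35, 10, 16, 18, 7, 8, 36]; box-tests=11; leaf-entries=1; first=P5

== RESULT ==
1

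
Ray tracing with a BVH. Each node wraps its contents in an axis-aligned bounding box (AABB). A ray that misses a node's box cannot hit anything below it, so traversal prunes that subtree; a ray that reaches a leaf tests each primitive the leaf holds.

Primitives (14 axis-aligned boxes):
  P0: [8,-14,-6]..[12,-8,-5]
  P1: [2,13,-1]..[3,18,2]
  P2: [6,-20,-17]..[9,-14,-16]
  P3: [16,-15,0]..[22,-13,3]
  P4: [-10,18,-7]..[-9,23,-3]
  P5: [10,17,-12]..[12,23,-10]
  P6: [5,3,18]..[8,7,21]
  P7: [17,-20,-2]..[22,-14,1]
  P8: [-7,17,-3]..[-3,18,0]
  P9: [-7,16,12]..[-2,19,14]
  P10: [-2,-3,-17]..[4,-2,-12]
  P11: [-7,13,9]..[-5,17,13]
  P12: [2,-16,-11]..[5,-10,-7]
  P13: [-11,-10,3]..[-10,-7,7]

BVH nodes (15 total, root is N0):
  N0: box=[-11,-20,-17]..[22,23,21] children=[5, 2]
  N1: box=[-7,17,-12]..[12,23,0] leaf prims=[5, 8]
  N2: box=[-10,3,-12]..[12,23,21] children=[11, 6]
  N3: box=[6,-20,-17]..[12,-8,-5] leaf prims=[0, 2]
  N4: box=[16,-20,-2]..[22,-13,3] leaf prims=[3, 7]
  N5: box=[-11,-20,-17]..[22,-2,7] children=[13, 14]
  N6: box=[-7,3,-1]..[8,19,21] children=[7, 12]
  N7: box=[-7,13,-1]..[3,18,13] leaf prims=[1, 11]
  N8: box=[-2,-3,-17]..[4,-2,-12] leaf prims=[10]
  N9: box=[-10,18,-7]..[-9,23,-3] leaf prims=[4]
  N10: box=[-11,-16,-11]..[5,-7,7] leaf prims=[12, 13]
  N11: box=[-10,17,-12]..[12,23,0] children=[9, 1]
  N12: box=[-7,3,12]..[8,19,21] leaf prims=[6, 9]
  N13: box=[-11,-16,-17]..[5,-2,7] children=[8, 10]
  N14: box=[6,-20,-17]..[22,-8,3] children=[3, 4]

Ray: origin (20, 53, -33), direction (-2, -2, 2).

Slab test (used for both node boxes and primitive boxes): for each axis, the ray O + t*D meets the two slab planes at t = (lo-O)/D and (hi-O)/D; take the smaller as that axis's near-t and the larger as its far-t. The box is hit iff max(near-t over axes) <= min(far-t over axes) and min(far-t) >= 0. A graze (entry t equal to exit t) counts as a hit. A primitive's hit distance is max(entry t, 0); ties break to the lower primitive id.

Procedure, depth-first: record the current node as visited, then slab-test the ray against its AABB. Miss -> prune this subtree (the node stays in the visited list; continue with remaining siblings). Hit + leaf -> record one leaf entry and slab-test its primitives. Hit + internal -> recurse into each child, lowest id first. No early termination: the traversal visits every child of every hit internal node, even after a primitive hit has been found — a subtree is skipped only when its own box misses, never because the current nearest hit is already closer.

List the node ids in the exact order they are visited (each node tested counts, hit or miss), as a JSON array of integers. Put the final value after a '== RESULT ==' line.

Traverse from the root:
N0 x:[-1,31/2] y:[15,73/2] z:[8,27] -> hit [15,31/2], descend [2, 5]
  N2 x:[4,15] y:[15,25] z:[21/2,27] -> hit [15,15], descend [6, 11]
    N6 x:[6,27/2] y:[17,25] z:[16,27] -> miss, prune
    N11 x:[4,15] y:[15,18] z:[21/2,33/2] -> hit [15,15], descend [1, 9]
      N1 x:[4,27/2] y:[15,18] z:[21/2,33/2] -> miss, prune
      N9 x:[29/2,15] y:[15,35/2] z:[13,15] -> hit [15,15] leaf, test {P4@t=15}
  N5 x:[-1,31/2] y:[55/2,73/2] z:[8,20] -> miss, prune

Summary -> nodes [0, 2, 6, 11, 1, 9, 5]; box-tests=7; leaf-entries=1; first=P4

== RESULT ==
[0, 2, 6, 11, 1, 9, 5]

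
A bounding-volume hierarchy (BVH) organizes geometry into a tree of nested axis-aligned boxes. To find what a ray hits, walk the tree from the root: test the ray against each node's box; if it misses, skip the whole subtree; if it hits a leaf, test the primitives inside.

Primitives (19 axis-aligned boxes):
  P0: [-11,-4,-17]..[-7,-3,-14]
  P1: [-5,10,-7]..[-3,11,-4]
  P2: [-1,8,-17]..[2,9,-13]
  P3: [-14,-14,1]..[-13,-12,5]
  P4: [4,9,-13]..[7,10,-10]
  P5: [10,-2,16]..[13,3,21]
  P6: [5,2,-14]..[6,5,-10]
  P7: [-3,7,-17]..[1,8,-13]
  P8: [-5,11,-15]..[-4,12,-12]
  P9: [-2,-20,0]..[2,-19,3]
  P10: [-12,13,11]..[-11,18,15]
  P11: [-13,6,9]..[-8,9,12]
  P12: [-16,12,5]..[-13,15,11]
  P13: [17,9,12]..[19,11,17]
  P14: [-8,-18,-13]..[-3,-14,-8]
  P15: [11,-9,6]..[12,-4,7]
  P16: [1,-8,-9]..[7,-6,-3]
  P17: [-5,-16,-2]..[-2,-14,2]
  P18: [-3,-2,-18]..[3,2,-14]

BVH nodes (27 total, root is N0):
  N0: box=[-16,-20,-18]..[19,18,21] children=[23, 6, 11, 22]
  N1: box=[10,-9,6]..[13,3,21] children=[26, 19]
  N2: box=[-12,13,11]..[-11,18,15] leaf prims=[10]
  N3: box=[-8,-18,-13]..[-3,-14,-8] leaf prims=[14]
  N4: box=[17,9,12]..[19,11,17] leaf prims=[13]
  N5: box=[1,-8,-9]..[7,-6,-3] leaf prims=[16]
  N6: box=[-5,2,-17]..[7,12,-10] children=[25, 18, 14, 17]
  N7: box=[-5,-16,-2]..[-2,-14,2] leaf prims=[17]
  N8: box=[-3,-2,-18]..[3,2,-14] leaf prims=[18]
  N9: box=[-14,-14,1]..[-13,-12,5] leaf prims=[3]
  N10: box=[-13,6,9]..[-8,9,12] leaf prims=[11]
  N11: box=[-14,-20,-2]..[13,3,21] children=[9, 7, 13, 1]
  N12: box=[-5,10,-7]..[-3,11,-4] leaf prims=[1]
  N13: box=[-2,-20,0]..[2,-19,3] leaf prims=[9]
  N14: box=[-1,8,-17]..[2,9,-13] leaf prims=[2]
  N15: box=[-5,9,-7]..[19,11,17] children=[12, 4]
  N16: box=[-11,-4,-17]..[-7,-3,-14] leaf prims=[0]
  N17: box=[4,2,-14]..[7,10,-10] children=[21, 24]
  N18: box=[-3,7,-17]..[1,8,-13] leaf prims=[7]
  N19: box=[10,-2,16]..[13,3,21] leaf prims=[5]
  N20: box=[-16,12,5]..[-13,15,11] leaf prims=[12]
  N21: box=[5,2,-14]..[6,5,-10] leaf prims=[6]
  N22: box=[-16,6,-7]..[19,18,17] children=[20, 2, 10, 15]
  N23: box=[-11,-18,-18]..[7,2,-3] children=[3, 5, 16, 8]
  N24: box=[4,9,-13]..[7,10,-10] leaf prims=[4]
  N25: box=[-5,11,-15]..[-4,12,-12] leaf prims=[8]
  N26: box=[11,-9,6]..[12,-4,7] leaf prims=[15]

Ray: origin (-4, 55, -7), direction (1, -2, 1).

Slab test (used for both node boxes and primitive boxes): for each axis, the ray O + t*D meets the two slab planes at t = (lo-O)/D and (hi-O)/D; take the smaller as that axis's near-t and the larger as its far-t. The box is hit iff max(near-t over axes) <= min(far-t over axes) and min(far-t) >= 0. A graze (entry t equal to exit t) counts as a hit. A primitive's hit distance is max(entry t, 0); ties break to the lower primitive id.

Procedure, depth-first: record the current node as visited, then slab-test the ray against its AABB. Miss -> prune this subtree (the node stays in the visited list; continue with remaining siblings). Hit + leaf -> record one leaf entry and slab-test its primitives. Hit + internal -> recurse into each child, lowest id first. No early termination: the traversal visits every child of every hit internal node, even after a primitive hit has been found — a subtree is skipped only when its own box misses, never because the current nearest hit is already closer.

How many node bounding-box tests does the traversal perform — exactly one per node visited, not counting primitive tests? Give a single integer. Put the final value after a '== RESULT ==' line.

Trace the traversal:
N0 x:[-12,23] y:[37/2,75/2] z:[-11,28] -> hit [37/2,23], descend [6, 11, 22, 23]
  N6 x:[-1,11] y:[43/2,53/2] z:[-10,-3] -> miss, prune
  N11 x:[-10,17] y:[26,75/2] z:[5,28] -> miss, prune
  N22 x:[-12,23] y:[37/2,49/2] z:[0,24] -> hit [37/2,23], descend [2, 10, 15, 20]
    N2 x:[-8,-7] y:[37/2,21] z:[18,22] -> miss, prune
    N10 x:[-9,-4] y:[23,49/2] z:[16,19] -> miss, prune
    N15 x:[-1,23] y:[22,23] z:[0,24] -> hit [22,23], descend [4, 12]
      N4 x:[21,23] y:[22,23] z:[19,24] -> hit [22,23] leaf, test {P13@t=22}
      N12 x:[-1,1] y:[22,45/2] z:[0,3] -> miss, prune
    N20 x:[-12,-9] y:[20,43/2] z:[12,18] -> miss, prune
  N23 x:[-7,11] y:[53/2,73/2] z:[-11,4] -> miss, prune

order=[0, 6, 11, 22, 2, 10, 15, 4, 12, 20, 23]  |boxes|=11  |leaves|=1  hit=P13

== RESULT ==
11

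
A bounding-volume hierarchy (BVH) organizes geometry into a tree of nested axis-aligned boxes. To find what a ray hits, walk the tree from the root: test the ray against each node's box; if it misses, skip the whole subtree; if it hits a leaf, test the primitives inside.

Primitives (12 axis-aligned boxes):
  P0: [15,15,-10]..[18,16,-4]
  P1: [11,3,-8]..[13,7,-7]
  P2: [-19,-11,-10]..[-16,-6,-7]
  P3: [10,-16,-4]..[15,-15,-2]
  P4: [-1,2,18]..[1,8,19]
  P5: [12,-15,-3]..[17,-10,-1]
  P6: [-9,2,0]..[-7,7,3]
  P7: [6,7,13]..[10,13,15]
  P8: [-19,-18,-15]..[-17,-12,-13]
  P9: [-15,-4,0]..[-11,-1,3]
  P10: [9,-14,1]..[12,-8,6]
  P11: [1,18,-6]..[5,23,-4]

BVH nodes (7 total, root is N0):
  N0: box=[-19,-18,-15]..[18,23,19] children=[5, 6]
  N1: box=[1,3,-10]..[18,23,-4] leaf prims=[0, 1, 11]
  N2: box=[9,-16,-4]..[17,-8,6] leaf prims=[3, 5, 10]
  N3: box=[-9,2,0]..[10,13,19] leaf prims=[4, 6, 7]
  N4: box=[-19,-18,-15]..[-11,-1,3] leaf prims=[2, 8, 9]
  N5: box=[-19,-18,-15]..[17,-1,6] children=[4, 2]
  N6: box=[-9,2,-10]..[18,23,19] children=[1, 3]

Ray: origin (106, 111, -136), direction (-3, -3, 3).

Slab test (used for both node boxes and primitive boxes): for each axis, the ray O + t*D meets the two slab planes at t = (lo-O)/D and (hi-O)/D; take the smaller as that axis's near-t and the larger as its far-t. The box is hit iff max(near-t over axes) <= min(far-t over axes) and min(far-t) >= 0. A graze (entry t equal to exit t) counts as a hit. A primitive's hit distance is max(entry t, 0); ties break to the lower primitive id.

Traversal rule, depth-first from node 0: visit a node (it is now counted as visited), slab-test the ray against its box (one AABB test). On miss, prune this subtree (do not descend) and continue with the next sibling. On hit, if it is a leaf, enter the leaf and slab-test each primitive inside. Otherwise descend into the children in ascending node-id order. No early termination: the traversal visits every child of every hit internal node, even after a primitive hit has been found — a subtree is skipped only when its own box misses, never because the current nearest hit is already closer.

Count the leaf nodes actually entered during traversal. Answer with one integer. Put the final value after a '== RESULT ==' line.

Traverse from the root:
N0 x:[88/3,125/3] y:[88/3,43] z:[121/3,155/3] -> hit [121/3,125/3], descend [5, 6]
  N5 x:[89/3,125/3] y:[112/3,43] z:[121/3,142/3] -> hit [121/3,125/3], descend [2, 4]
    N2 x:[89/3,97/3] y:[119/3,127/3] z:[44,142/3] -> miss, prune
    N4 x:[39,125/3] y:[112/3,43] z:[121/3,139/3] -> hit [121/3,125/3] leaf, test {P2(miss), P8@t=41, P9(miss)}
  N6 x:[88/3,115/3] y:[88/3,109/3] z:[42,155/3] -> miss, prune

Summary -> nodes [0, 5, 2, 4, 6]; box-tests=5; leaf-entries=1; first=P8

== RESULT ==
1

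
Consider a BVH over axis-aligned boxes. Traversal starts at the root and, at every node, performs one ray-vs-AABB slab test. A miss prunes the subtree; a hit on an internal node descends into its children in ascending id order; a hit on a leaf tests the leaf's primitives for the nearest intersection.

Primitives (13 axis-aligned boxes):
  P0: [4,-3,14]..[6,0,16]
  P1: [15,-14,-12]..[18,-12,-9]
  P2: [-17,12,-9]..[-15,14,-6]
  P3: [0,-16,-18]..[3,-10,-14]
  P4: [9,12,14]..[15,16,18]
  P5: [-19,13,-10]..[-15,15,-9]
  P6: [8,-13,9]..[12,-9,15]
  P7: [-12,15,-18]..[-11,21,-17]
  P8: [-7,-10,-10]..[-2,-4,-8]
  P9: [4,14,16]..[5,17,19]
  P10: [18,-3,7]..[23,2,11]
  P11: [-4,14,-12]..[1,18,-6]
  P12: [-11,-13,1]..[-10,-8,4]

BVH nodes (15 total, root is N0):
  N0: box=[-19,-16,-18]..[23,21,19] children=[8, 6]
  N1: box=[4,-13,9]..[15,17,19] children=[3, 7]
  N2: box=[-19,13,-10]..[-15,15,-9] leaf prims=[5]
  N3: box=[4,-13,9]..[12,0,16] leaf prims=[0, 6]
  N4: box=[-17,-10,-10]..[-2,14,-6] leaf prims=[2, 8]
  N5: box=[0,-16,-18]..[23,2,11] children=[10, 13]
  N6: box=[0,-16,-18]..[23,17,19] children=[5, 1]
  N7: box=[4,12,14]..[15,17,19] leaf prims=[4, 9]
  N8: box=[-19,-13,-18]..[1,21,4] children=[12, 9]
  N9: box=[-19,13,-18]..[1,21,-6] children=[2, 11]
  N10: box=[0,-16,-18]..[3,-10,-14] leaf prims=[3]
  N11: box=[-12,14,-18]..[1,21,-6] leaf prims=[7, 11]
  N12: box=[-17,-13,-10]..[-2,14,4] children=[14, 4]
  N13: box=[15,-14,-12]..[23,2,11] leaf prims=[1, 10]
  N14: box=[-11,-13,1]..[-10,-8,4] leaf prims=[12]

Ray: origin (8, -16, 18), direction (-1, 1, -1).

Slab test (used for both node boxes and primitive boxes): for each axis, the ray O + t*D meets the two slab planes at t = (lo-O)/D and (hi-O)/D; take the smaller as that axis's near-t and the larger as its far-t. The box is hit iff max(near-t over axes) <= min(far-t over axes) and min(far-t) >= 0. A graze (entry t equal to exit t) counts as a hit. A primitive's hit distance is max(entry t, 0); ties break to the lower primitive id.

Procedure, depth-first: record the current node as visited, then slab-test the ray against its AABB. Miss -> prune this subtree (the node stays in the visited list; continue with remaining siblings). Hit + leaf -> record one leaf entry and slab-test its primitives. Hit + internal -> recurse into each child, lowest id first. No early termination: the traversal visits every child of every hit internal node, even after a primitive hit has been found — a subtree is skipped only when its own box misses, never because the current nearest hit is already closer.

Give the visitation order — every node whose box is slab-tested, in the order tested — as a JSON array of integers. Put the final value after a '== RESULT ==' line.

Traverse from the root:
N0 x:[-15,27] y:[0,37] z:[-1,36] -> hit [0,27], descend [6, 8]
  N6 x:[-15,8] y:[0,33] z:[-1,36] -> hit [0,8], descend [1, 5]
    N1 x:[-7,4] y:[3,33] z:[-1,9] -> hit [3,4], descend [3, 7]
      N3 x:[-4,4] y:[3,16] z:[2,9] -> hit [3,4] leaf, test {P0(miss), P6(miss)}
      N7 x:[-7,4] y:[28,33] z:[-1,4] -> miss, prune
    N5 x:[-15,8] y:[0,18] z:[7,36] -> hit [7,8], descend [10, 13]
      N10 x:[5,8] y:[0,6] z:[32,36] -> miss, prune
      N13 x:[-15,-7] y:[2,18] z:[7,30] -> miss, prune
  N8 x:[7,27] y:[3,37] z:[14,36] -> hit [14,27], descend [9, 12]
    N9 x:[7,27] y:[29,37] z:[24,36] -> miss, prune
    N12 x:[10,25] y:[3,30] z:[14,28] -> hit [14,25], descend [4, 14]
      N4 x:[10,25] y:[6,30] z:[24,28] -> hit [24,25] leaf, test {P2(miss), P8(miss)}
      N14 x:[18,19] y:[3,8] z:[14,17] -> miss, prune

Summary -> nodes [0, 6, 1, 3, 7, 5, 10, 13, 8, 9, 12, 4, 14]; box-tests=13; leaf-entries=2; first=miss

== RESULT ==
[0, 6, 1, 3, 7, 5, 10, 13, 8, 9, 12, 4, 14]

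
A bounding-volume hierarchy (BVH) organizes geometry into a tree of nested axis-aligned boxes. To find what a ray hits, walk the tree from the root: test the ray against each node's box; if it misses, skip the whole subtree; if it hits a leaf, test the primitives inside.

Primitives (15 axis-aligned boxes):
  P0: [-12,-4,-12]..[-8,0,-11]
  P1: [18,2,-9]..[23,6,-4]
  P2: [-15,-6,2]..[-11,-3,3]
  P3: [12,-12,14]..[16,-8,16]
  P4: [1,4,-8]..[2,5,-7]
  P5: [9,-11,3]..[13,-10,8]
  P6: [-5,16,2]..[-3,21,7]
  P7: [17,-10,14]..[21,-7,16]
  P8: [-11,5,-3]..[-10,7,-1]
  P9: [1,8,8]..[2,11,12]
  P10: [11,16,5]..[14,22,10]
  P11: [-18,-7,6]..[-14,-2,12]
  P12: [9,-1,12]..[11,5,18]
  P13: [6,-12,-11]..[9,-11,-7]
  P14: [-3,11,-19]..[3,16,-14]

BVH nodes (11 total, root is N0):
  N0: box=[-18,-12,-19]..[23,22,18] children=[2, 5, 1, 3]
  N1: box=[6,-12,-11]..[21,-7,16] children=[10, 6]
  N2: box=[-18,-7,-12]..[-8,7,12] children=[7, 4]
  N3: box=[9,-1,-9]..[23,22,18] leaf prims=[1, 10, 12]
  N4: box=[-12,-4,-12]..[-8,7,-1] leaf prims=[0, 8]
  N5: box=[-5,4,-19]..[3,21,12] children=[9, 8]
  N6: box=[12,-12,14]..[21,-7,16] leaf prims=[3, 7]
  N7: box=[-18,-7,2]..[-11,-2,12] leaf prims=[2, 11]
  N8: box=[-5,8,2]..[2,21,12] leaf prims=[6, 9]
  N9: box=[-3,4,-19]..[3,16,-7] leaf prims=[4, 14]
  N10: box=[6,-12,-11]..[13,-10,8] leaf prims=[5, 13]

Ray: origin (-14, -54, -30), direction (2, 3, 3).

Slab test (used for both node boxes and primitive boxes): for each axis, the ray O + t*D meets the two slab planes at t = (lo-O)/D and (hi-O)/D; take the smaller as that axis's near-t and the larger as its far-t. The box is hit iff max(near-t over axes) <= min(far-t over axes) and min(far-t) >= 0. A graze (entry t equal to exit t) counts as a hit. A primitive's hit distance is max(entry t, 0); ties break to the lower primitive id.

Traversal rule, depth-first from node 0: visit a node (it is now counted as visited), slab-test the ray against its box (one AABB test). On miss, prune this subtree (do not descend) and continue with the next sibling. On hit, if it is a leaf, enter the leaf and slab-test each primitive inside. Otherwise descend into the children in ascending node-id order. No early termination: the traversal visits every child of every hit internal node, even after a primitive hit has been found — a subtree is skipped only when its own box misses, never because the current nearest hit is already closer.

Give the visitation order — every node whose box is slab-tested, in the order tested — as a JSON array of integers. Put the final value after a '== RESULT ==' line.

Traverse from the root:
N0 x:[-2,37/2] y:[14,76/3] z:[11/3,16] -> hit [14,16], descend [1, 2, 3, 5]
  N1 x:[10,35/2] y:[14,47/3] z:[19/3,46/3] -> hit [14,46/3], descend [6, 10]
    N6 x:[13,35/2] y:[14,47/3] z:[44/3,46/3] -> hit [44/3,46/3] leaf, test {P3@t=44/3, P7(miss)}
    N10 x:[10,27/2] y:[14,44/3] z:[19/3,38/3] -> miss, prune
  N2 x:[-2,3] y:[47/3,61/3] z:[6,14] -> miss, prune
  N3 x:[23/2,37/2] y:[53/3,76/3] z:[7,16] -> miss, prune
  N5 x:[9/2,17/2] y:[58/3,25] z:[11/3,14] -> miss, prune

order=[0, 1, 6, 10, 2, 3, 5]  |boxes|=7  |leaves|=1  hit=P3

== RESULT ==
[0, 1, 6, 10, 2, 3, 5]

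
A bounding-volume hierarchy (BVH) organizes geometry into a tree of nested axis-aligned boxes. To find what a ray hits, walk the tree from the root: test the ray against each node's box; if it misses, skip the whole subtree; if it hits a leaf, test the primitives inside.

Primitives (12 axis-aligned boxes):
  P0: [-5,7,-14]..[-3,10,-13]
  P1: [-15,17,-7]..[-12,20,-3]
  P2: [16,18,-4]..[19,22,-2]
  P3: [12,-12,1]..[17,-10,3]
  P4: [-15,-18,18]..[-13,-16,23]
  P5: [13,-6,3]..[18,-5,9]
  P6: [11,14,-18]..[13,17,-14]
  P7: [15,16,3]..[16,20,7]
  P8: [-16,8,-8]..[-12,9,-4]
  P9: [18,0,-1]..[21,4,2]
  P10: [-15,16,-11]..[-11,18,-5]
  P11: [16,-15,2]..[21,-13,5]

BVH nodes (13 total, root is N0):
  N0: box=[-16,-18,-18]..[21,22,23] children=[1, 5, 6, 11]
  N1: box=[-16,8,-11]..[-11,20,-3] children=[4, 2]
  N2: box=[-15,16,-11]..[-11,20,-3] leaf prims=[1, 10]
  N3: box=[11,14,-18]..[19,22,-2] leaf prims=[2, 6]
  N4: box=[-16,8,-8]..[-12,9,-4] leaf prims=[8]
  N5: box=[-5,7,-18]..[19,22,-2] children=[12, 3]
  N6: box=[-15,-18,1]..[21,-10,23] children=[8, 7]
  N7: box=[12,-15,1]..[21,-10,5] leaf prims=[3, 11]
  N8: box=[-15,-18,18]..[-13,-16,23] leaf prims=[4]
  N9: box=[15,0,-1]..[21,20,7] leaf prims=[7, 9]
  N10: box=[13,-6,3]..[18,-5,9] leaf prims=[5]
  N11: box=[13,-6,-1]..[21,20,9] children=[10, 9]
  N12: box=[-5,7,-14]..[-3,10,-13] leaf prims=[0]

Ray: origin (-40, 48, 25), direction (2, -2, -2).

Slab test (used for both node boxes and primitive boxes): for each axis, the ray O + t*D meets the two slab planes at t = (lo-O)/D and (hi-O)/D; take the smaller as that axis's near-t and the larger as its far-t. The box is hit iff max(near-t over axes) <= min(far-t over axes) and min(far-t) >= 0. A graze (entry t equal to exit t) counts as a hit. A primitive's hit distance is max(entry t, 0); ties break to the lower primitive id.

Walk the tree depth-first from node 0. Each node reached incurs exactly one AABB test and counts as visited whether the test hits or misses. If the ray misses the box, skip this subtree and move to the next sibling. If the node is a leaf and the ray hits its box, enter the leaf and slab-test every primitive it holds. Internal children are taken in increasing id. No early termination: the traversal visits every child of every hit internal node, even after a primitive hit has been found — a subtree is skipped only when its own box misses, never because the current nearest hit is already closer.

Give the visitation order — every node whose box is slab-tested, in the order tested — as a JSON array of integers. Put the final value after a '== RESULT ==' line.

Walk:
N0 x:[12,61/2] y:[13,33] z:[1,43/2] -> hit [13,43/2], descend [1, 5, 6, 11]
  N1 x:[12,29/2] y:[14,20] z:[14,18] -> hit [14,29/2], descend [2, 4]
    N2 x:[25/2,29/2] y:[14,16] z:[14,18] -> hit [14,29/2] leaf, test {P1@t=14, P10(miss)}
    N4 x:[12,14] y:[39/2,20] z:[29/2,33/2] -> miss, prune
  N5 x:[35/2,59/2] y:[13,41/2] z:[27/2,43/2] -> hit [35/2,41/2], descend [3, 12]
    N3 x:[51/2,59/2] y:[13,17] z:[27/2,43/2] -> miss, prune
    N12 x:[35/2,37/2] y:[19,41/2] z:[19,39/2] -> miss, prune
  N6 x:[25/2,61/2] y:[29,33] z:[1,12] -> miss, prune
  N11 x:[53/2,61/2] y:[14,27] z:[8,13] -> miss, prune

Summary -> nodes [0, 1, 2, 4, 5, 3, 12, 6, 11]; box-tests=9; leaf-entries=1; first=P1

== RESULT ==
[0, 1, 2, 4, 5, 3, 12, 6, 11]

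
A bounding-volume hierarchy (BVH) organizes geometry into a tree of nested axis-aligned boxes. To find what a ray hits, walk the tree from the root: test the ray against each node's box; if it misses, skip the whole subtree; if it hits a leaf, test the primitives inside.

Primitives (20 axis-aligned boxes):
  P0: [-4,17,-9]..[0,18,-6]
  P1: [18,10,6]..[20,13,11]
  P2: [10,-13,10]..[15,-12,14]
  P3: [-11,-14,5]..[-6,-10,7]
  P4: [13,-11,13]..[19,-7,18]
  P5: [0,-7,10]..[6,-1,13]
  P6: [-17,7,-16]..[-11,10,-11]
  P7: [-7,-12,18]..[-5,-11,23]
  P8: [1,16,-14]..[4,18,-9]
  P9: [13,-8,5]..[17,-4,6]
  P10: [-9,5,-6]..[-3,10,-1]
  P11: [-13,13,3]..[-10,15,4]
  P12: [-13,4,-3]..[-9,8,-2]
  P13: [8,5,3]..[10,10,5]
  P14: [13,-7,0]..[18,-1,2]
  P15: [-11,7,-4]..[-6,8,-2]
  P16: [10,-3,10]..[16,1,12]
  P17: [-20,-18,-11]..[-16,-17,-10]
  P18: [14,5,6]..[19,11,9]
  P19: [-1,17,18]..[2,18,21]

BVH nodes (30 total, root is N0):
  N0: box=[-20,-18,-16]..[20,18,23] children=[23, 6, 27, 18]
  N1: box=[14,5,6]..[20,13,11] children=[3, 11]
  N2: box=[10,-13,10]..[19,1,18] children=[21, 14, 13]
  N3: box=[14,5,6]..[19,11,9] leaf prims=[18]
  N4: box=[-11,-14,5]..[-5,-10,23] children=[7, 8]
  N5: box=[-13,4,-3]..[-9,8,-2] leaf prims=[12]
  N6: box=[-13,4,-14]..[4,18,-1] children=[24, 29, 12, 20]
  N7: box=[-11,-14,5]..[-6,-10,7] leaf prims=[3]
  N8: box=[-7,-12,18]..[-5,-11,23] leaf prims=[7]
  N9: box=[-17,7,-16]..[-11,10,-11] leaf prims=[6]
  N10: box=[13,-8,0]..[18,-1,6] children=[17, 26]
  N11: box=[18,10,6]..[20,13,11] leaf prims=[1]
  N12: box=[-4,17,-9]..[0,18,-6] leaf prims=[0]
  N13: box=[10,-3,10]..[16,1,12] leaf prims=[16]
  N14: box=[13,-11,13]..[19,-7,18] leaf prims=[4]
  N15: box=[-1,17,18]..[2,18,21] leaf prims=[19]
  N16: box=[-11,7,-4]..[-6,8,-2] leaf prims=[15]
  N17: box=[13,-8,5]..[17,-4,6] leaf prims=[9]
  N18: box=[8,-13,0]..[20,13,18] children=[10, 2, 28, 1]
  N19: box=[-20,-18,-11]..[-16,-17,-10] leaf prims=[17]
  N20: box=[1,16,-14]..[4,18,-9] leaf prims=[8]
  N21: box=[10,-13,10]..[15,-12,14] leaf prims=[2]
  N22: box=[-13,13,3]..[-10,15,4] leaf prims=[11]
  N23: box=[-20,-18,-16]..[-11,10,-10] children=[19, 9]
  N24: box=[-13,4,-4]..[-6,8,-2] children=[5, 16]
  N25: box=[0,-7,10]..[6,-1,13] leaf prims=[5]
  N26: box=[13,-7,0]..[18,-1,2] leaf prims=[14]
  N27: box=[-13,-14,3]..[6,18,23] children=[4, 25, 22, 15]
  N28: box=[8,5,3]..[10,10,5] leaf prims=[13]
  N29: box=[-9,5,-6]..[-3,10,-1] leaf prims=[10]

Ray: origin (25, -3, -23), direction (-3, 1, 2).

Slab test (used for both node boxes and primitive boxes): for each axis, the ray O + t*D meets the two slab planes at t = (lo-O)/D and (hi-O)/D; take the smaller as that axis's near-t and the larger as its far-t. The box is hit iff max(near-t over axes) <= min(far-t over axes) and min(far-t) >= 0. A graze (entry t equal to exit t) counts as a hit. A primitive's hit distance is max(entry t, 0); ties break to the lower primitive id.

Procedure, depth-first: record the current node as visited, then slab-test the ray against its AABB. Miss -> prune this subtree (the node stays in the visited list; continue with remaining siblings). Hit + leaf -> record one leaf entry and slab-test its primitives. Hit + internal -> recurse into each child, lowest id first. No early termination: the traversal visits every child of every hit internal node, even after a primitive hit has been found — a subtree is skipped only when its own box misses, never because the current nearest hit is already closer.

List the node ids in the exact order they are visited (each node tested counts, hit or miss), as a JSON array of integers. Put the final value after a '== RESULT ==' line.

Walk:
N0 x:[5/3,15] y:[-15,21] z:[7/2,23] -> hit [7/2,15], descend [6, 18, 23, 27]
  N6 x:[7,38/3] y:[7,21] z:[9/2,11] -> hit [7,11], descend [12, 20, 24, 29]
    N12 x:[25/3,29/3] y:[20,21] z:[7,17/2] -> miss, prune
    N20 x:[7,8] y:[19,21] z:[9/2,7] -> miss, prune
    N24 x:[31/3,38/3] y:[7,11] z:[19/2,21/2] -> hit [31/3,21/2], descend [5, 16]
      N5 x:[34/3,38/3] y:[7,11] z:[10,21/2] -> miss, prune
      N16 x:[31/3,12] y:[10,11] z:[19/2,21/2] -> hit [31/3,21/2] leaf, test {P15@t=31/3}
    N29 x:[28/3,34/3] y:[8,13] z:[17/2,11] -> hit [28/3,11] leaf, test {P10@t=28/3}
  N18 x:[5/3,17/3] y:[-10,16] z:[23/2,41/2] -> miss, prune
  N23 x:[12,15] y:[-15,13] z:[7/2,13/2] -> miss, prune
  N27 x:[19/3,38/3] y:[-11,21] z:[13,23] -> miss, prune

Summary -> nodes [0, 6, 12, 20, 24, 5, 16, 29, 18, 23, 27]; box-tests=11; leaf-entries=2; first=P10

== RESULT ==
[0, 6, 12, 20, 24, 5, 16, 29, 18, 23, 27]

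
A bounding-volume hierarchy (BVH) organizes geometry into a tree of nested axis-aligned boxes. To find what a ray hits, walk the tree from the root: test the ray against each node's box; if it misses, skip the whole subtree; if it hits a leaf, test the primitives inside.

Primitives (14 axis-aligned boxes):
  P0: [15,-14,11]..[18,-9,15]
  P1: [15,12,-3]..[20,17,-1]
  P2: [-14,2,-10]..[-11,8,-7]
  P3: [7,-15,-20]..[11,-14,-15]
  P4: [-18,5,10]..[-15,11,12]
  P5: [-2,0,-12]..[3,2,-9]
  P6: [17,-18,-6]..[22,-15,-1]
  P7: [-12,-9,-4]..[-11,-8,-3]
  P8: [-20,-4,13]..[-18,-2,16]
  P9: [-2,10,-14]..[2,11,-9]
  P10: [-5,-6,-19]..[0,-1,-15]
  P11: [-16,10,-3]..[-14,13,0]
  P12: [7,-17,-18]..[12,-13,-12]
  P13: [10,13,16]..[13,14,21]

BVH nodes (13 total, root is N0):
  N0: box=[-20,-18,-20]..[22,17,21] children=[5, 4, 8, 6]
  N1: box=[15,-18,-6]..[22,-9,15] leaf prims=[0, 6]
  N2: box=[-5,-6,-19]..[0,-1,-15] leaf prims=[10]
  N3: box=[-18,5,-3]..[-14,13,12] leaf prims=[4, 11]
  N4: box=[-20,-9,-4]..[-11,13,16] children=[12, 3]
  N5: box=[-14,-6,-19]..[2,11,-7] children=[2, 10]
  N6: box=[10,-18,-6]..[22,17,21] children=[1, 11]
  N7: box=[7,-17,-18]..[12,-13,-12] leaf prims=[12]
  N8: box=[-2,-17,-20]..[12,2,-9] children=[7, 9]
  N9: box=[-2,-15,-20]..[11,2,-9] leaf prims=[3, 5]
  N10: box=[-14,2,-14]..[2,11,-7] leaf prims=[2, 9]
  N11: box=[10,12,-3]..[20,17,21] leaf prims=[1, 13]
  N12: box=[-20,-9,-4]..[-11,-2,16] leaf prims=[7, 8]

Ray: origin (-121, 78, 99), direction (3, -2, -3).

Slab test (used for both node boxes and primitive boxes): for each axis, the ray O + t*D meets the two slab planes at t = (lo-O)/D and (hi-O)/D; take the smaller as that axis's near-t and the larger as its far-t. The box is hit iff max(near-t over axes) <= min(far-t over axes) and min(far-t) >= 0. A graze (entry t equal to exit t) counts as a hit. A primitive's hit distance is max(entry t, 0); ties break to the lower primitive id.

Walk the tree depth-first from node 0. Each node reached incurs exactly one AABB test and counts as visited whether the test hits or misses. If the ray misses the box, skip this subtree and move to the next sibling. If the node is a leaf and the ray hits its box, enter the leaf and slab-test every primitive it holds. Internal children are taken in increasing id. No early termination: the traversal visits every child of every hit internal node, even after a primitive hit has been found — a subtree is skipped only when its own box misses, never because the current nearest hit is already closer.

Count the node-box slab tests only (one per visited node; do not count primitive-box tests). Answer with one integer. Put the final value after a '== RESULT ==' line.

Traverse from the root:
N0 x:[101/3,143/3] y:[61/2,48] z:[26,119/3] -> hit [101/3,119/3], descend [4, 5, 6, 8]
  N4 x:[101/3,110/3] y:[65/2,87/2] z:[83/3,103/3] -> hit [101/3,103/3], descend [3, 12]
    N3 x:[103/3,107/3] y:[65/2,73/2] z:[29,34] -> miss, prune
    N12 x:[101/3,110/3] y:[40,87/2] z:[83/3,103/3] -> miss, prune
  N5 x:[107/3,41] y:[67/2,42] z:[106/3,118/3] -> hit [107/3,118/3], descend [2, 10]
    N2 x:[116/3,121/3] y:[79/2,42] z:[38,118/3] -> miss, prune
    N10 x:[107/3,41] y:[67/2,38] z:[106/3,113/3] -> hit [107/3,113/3] leaf, test {P2@t=107/3, P9(miss)}
  N6 x:[131/3,143/3] y:[61/2,48] z:[26,35] -> miss, prune
  N8 x:[119/3,133/3] y:[38,95/2] z:[36,119/3] -> hit [119/3,119/3], descend [7, 9]
    N7 x:[128/3,133/3] y:[91/2,95/2] z:[37,39] -> miss, prune
    N9 x:[119/3,44] y:[38,93/2] z:[36,119/3] -> hit [119/3,119/3] leaf, test {P3(miss), P5(miss)}

order=[0, 4, 3, 12, 5, 2, 10, 6, 8, 7, 9]  |boxes|=11  |leaves|=2  hit=P2

== RESULT ==
11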